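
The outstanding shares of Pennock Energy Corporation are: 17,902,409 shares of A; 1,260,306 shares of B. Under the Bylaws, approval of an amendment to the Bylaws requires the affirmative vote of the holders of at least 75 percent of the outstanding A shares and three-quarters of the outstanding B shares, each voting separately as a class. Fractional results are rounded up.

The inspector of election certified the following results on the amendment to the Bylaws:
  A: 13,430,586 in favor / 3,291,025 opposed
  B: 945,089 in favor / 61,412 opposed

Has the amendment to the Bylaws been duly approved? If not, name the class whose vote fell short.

Not approved — the B shares did not give the required vote.

A: 3/4 of 17902409 = 13426806.75, rounded up to 13426807; 13,426,807 required, 13,430,586 in favor — approved.
B: 3/4 of 1260306 = 945229.50, rounded up to 945230; 945,230 required, 945,089 in favor — not approved.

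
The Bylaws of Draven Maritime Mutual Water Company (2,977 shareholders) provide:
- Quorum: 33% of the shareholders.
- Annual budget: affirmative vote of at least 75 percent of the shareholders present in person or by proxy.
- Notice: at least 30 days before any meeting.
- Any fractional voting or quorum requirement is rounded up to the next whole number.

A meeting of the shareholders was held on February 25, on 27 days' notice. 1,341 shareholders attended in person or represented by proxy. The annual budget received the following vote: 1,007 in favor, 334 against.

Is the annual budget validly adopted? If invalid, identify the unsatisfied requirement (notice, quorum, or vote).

Notice: 27 days given; 30 required. Not satisfied.
Quorum: 33% of 2,977 = 982.41, rounded up to 983; 1,341 present. Satisfied.
Vote: requires three-fourths of those present (1,341); 3/4 of 1341 = 1005.75, rounded up to 1006, so 1,006 needed; 1,007 in favor. Satisfied.

Invalid — notice requirement not satisfied.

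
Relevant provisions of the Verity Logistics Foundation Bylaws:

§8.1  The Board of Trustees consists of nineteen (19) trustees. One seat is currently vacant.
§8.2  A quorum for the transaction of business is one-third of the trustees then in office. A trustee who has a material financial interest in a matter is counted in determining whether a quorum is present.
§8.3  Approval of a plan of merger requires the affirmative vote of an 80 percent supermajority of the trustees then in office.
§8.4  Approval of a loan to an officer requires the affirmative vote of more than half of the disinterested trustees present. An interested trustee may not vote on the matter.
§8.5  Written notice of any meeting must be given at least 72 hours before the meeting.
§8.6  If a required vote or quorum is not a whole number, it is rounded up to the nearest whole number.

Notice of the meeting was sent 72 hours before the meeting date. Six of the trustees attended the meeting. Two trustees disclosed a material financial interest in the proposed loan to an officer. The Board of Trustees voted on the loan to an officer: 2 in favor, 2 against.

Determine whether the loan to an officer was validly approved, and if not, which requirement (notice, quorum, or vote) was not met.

Notice: 72 hours given; 72 required (72 ≥ 72). Satisfied.
Quorum: 6 present (interested trustees count toward quorum); quorum is 6. Satisfied.
Vote: the loan to an officer requires a majority of the disinterested trustees present (6 − 2 = 4). A majority of 4 is 3, so 3 affirmative votes are needed; 2 voted in favor. Not satisfied.

Invalid — vote requirement not satisfied.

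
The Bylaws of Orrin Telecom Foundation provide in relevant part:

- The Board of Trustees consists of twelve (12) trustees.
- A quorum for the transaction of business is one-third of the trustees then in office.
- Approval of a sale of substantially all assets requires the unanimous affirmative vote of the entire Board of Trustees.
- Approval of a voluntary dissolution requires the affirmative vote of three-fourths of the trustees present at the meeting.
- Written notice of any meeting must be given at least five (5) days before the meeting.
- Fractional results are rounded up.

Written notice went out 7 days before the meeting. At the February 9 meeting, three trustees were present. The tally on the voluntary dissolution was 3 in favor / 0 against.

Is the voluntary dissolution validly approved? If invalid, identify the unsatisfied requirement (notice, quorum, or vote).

Notice: 7 days given; 5 required (7 ≥ 5). Satisfied.
Quorum: 3 present; quorum is 4. Not satisfied.
Vote: the voluntary dissolution requires three-fourths of the trustees present (3). 3/4 of 3 = 2.25, rounded up to 3, so 3 affirmative votes are needed; 3 voted in favor. Satisfied. (Moot — without a quorum no business can be validly transacted.)

Invalid — quorum requirement not satisfied.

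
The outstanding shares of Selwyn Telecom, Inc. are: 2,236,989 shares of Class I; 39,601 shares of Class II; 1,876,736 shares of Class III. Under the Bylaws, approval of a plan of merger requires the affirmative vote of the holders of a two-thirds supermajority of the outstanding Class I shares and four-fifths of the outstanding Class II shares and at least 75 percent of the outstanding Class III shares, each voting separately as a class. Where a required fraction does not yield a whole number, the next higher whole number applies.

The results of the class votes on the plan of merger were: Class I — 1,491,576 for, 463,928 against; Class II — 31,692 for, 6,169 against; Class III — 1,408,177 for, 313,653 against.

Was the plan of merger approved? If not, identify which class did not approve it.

Class I: 2/3 of 2236989 = 1491326; 1,491,326 required, 1,491,576 in favor — approved.
Class II: 4/5 of 39601 = 31680.80, rounded up to 31681; 31,681 required, 31,692 in favor — approved.
Class III: 3/4 of 1876736 = 1407552; 1,407,552 required, 1,408,177 in favor — approved.

Approved — every class gave the required vote.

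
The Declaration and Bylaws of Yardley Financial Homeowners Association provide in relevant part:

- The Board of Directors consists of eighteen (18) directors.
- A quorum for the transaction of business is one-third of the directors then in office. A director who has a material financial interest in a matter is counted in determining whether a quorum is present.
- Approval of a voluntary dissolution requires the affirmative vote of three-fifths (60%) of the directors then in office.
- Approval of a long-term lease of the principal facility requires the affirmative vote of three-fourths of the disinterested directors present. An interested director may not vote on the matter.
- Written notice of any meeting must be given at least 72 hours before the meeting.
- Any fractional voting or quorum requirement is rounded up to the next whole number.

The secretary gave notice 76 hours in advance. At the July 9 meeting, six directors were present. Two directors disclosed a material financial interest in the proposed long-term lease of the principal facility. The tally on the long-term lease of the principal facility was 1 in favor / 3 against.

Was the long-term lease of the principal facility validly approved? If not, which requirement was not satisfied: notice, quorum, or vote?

Invalid — vote requirement not satisfied.

Notice: 76 hours given; 72 required (76 ≥ 72). Satisfied.
Quorum: 6 present (interested directors count toward quorum); quorum is 6. Satisfied.
Vote: the long-term lease of the principal facility requires three-fourths of the disinterested directors present (6 − 2 = 4). 3/4 of 4 = 3, so 3 affirmative votes are needed; 1 voted in favor. Not satisfied.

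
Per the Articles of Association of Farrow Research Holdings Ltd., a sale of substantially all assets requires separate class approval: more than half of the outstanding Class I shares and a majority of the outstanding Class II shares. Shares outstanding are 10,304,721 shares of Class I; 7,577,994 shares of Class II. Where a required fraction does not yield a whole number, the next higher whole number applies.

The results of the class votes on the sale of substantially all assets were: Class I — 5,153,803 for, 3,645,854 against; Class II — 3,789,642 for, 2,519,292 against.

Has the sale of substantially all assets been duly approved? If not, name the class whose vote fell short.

Approved — every class gave the required vote.

Class I: a majority of 10304721 is 5152361; 5,152,361 required, 5,153,803 in favor — approved.
Class II: a majority of 7577994 is 3788998; 3,788,998 required, 3,789,642 in favor — approved.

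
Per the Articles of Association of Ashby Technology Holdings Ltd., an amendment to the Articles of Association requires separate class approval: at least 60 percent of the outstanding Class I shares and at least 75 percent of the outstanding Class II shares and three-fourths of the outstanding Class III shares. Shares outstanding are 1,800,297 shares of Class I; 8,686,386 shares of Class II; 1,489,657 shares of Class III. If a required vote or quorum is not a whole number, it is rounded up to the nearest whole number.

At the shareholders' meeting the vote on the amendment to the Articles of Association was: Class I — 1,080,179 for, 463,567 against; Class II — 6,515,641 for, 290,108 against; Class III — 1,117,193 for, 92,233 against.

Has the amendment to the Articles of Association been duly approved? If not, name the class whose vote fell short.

Not approved — the Class III shares did not give the required vote.

Class I: 3/5 of 1800297 = 1080178.20, rounded up to 1080179; 1,080,179 required, 1,080,179 in favor — approved.
Class II: 3/4 of 8686386 = 6514789.50, rounded up to 6514790; 6,514,790 required, 6,515,641 in favor — approved.
Class III: 3/4 of 1489657 = 1117242.75, rounded up to 1117243; 1,117,243 required, 1,117,193 in favor — not approved.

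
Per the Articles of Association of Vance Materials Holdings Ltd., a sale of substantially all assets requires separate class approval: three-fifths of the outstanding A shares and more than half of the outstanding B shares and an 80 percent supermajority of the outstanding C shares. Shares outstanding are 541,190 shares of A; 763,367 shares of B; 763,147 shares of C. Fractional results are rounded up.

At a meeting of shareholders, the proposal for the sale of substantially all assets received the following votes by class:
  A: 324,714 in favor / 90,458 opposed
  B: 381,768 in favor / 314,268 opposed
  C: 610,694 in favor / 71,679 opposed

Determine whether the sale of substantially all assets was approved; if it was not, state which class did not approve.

Approved — every class gave the required vote.

A: 3/5 of 541190 = 324714; 324,714 required, 324,714 in favor — approved.
B: a majority of 763367 is 381684; 381,684 required, 381,768 in favor — approved.
C: 4/5 of 763147 = 610517.60, rounded up to 610518; 610,518 required, 610,694 in favor — approved.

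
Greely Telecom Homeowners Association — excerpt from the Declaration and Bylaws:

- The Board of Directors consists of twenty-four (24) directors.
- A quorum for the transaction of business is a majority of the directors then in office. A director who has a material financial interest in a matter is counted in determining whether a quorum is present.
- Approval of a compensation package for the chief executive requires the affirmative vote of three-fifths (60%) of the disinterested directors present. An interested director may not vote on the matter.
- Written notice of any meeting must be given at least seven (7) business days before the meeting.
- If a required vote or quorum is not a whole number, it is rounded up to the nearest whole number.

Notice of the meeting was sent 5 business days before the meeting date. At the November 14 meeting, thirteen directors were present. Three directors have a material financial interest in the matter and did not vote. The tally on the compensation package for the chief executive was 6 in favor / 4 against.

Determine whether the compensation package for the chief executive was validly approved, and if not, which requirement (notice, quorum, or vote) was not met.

Invalid — notice requirement not satisfied.

Notice: 5 business days given; 7 required (5 < 7). Not satisfied.
Quorum: 13 present (interested directors count toward quorum); quorum is 13. Satisfied.
Vote: the compensation package for the chief executive requires three-fifths of the disinterested directors present (13 − 3 = 10). 3/5 of 10 = 6, so 6 affirmative votes are needed; 6 voted in favor. Satisfied.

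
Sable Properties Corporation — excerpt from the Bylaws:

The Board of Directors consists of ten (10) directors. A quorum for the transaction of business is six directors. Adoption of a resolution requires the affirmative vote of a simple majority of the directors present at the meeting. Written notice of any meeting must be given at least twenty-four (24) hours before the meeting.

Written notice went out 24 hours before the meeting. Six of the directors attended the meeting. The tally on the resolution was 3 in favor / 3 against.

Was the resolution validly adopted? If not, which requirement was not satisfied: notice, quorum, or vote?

Invalid — vote requirement not satisfied.

Notice: 24 hours given; 24 required (24 ≥ 24). Satisfied.
Quorum: 6 present; quorum is 6. Satisfied.
Vote: the resolution requires a majority of the directors present (6). A majority of 6 is 4, so 4 affirmative votes are needed; 3 voted in favor. Not satisfied.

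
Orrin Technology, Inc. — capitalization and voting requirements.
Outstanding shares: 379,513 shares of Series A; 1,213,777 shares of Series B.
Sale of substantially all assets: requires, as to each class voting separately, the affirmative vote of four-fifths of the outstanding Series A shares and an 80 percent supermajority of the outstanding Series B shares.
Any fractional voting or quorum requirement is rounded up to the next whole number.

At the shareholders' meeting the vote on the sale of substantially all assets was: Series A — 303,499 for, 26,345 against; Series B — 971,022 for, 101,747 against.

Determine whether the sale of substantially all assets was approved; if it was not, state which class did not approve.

Not approved — the Series A shares did not give the required vote.

Series A: 4/5 of 379513 = 303610.40, rounded up to 303611; 303,611 required, 303,499 in favor — not approved.
Series B: 4/5 of 1213777 = 971021.60, rounded up to 971022; 971,022 required, 971,022 in favor — approved.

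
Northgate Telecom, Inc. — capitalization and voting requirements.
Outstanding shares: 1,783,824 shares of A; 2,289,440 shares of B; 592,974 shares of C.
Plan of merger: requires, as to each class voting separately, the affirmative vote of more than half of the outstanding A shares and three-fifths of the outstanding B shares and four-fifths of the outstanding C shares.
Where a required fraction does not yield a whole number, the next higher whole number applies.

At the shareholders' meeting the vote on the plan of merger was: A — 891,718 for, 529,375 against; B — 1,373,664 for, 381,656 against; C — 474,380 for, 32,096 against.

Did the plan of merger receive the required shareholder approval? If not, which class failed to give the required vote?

A: a majority of 1783824 is 891913; 891,913 required, 891,718 in favor — not approved.
B: 3/5 of 2289440 = 1373664; 1,373,664 required, 1,373,664 in favor — approved.
C: 4/5 of 592974 = 474379.20, rounded up to 474380; 474,380 required, 474,380 in favor — approved.

Not approved — the A shares did not give the required vote.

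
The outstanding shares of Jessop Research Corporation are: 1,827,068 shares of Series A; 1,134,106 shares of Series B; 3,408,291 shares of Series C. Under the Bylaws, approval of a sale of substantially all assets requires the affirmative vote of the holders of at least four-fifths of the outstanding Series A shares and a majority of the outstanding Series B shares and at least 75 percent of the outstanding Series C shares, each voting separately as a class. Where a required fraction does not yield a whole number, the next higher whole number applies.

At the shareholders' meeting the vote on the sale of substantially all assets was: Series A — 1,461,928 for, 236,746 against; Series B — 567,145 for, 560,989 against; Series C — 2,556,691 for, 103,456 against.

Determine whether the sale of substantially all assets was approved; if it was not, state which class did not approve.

Series A: 4/5 of 1827068 = 1461654.40, rounded up to 1461655; 1,461,655 required, 1,461,928 in favor — approved.
Series B: a majority of 1134106 is 567054; 567,054 required, 567,145 in favor — approved.
Series C: 3/4 of 3408291 = 2556218.25, rounded up to 2556219; 2,556,219 required, 2,556,691 in favor — approved.

Approved — every class gave the required vote.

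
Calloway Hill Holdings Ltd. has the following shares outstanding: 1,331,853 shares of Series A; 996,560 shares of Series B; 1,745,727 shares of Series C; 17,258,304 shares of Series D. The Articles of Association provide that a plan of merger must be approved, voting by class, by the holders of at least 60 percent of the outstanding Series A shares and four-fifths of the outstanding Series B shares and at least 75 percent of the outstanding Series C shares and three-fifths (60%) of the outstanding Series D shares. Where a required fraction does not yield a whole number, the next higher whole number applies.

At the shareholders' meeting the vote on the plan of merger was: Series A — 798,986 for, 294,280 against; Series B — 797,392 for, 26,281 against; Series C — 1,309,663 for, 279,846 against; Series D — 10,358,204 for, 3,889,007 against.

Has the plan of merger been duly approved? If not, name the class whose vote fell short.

Not approved — the Series A shares did not give the required vote.

Series A: 3/5 of 1331853 = 799111.80, rounded up to 799112; 799,112 required, 798,986 in favor — not approved.
Series B: 4/5 of 996560 = 797248; 797,248 required, 797,392 in favor — approved.
Series C: 3/4 of 1745727 = 1309295.25, rounded up to 1309296; 1,309,296 required, 1,309,663 in favor — approved.
Series D: 3/5 of 17258304 = 10354982.40, rounded up to 10354983; 10,354,983 required, 10,358,204 in favor — approved.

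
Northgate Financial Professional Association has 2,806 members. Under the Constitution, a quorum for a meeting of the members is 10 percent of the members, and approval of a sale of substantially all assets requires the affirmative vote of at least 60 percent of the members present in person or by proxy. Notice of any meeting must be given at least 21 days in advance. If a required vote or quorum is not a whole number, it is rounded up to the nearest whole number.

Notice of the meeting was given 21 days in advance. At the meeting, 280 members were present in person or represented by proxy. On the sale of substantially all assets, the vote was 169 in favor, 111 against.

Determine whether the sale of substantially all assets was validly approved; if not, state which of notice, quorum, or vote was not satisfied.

Invalid — quorum requirement not satisfied.

Notice: 21 days given; 21 required. Satisfied.
Quorum: 10% of 2,806 = 280.60, rounded up to 281; 280 present. Not satisfied.
Vote: requires three-fifths of those present (280); 3/5 of 280 = 168, so 168 needed; 169 in favor. Satisfied.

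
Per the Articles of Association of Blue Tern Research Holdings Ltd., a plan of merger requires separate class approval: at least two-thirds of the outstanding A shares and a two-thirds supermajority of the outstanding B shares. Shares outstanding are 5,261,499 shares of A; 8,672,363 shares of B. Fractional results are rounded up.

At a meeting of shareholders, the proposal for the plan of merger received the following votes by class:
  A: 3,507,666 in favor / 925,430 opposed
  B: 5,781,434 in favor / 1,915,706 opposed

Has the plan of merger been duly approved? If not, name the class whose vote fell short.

Not approved — the B shares did not give the required vote.

A: 2/3 of 5261499 = 3507666; 3,507,666 required, 3,507,666 in favor — approved.
B: 2/3 of 8672363 = 5781575.33, rounded up to 5781576; 5,781,576 required, 5,781,434 in favor — not approved.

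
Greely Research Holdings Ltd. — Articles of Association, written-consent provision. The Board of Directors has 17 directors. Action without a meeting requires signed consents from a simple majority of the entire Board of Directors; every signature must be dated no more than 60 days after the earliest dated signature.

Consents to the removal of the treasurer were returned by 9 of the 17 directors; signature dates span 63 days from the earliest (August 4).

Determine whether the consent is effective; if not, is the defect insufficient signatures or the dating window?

Not effective — dating-window requirement not satisfied.

Signatures required: a simple majority of 17 — a majority of 17 is 9, so 9 needed; 9 signed. Sufficient.
Dating window: the latest signature is 63 days after the earliest; the limit is 60 days. Outside the window.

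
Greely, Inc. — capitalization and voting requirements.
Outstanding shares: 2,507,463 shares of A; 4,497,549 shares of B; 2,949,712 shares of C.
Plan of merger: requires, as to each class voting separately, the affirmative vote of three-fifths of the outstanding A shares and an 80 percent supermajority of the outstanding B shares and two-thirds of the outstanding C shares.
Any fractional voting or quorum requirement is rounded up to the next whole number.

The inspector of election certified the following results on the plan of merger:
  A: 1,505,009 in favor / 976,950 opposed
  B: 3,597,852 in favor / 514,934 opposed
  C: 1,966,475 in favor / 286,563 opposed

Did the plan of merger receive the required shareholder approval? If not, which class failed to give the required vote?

Not approved — the B shares did not give the required vote.

A: 3/5 of 2507463 = 1504477.80, rounded up to 1504478; 1,504,478 required, 1,505,009 in favor — approved.
B: 4/5 of 4497549 = 3598039.20, rounded up to 3598040; 3,598,040 required, 3,597,852 in favor — not approved.
C: 2/3 of 2949712 = 1966474.67, rounded up to 1966475; 1,966,475 required, 1,966,475 in favor — approved.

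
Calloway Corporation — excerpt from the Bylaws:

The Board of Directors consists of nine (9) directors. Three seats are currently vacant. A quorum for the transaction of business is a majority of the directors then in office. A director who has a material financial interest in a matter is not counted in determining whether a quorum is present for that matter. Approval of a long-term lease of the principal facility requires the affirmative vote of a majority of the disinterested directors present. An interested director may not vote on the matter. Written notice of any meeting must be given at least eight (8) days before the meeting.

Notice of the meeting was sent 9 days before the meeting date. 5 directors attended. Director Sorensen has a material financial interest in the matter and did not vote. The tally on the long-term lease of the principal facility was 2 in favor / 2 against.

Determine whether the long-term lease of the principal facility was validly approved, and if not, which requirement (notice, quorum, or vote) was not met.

Notice: 9 days given; 8 required (9 ≥ 8). Satisfied.
Quorum: 5 present, but the 1 interested director does not count, leaving 4. Quorum is 4. Satisfied.
Vote: the long-term lease of the principal facility requires a majority of the disinterested directors present (5 − 1 = 4). A majority of 4 is 3, so 3 affirmative votes are needed; 2 voted in favor. Not satisfied.

Invalid — vote requirement not satisfied.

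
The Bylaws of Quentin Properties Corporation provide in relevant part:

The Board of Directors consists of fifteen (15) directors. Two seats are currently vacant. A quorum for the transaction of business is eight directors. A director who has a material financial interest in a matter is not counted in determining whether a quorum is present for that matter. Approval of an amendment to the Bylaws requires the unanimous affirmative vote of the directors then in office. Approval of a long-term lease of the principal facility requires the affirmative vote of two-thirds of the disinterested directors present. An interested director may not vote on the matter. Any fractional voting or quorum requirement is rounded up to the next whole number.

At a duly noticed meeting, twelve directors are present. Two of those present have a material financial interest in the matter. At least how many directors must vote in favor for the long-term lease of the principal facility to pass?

The long-term lease of the principal facility requires two-thirds of the disinterested directors present (12 − 2 = 10).
2/3 of 10 = 6.67, rounded up to 7.

7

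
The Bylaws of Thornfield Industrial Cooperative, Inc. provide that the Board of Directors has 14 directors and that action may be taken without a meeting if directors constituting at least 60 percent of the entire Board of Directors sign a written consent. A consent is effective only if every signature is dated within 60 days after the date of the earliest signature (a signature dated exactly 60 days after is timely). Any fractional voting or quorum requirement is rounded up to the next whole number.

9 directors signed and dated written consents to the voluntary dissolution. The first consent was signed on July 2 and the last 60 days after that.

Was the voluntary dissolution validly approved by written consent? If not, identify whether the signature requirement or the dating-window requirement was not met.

Effective — both the signature and dating-window requirements are satisfied.

Signatures required: at least 60 percent of 14 — 3/5 of 14 = 8.40, rounded up to 9, so 9 needed; 9 signed. Sufficient.
Dating window: the latest signature is 60 days after the earliest; the limit is 60 days. Within the window.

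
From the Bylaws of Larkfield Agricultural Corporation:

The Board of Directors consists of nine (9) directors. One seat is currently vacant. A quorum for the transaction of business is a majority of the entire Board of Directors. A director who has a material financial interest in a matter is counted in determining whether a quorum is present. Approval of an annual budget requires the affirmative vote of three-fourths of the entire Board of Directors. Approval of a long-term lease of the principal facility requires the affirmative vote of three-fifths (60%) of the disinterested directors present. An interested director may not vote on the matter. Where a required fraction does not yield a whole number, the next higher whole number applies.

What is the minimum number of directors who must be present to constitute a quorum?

A majority of 9 is 5.

5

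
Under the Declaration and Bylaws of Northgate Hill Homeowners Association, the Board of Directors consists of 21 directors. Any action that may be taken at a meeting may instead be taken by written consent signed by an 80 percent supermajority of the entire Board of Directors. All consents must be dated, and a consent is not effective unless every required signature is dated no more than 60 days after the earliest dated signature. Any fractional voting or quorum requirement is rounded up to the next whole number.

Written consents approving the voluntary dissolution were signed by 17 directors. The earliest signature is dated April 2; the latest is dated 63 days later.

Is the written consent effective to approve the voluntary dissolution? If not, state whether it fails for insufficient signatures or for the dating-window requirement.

Not effective — dating-window requirement not satisfied.

Signatures required: an 80 percent supermajority of 21 — 4/5 of 21 = 16.80, rounded up to 17, so 17 needed; 17 signed. Sufficient.
Dating window: the latest signature is 63 days after the earliest; the limit is 60 days. Outside the window.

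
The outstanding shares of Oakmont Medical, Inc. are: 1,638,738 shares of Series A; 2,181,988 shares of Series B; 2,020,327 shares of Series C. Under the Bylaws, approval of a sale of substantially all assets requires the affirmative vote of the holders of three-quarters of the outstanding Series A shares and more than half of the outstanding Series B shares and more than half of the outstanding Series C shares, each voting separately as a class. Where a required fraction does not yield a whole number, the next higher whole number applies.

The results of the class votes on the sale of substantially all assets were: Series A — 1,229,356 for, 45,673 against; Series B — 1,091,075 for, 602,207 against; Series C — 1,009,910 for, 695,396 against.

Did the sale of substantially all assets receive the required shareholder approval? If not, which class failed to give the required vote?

Not approved — the Series C shares did not give the required vote.

Series A: 3/4 of 1638738 = 1229053.50, rounded up to 1229054; 1,229,054 required, 1,229,356 in favor — approved.
Series B: a majority of 2181988 is 1090995; 1,090,995 required, 1,091,075 in favor — approved.
Series C: a majority of 2020327 is 1010164; 1,010,164 required, 1,009,910 in favor — not approved.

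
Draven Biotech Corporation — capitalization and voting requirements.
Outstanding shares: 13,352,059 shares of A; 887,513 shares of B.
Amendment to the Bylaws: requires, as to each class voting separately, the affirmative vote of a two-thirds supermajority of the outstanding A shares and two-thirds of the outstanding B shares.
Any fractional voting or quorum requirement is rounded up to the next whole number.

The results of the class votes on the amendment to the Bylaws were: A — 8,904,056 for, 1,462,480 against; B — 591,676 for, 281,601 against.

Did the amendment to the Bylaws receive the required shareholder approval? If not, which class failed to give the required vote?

A: 2/3 of 13352059 = 8901372.67, rounded up to 8901373; 8,901,373 required, 8,904,056 in favor — approved.
B: 2/3 of 887513 = 591675.33, rounded up to 591676; 591,676 required, 591,676 in favor — approved.

Approved — every class gave the required vote.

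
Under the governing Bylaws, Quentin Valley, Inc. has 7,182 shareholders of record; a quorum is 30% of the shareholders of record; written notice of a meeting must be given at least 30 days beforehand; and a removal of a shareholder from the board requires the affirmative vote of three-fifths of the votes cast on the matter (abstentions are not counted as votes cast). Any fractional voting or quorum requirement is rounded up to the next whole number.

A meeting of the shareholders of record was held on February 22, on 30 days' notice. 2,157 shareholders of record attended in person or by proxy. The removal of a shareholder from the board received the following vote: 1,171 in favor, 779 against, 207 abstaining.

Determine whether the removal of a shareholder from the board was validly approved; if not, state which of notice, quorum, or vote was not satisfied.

Notice: 30 days given; 30 required. Satisfied.
Quorum: 30% of 7,182 = 2,154.60, rounded up to 2,155; 2,157 present. Satisfied.
Vote: requires three-fifths of the votes cast (2,157 − 207 abstaining = 1,950); 3/5 of 1950 = 1170, so 1,170 needed; 1,171 in favor. Satisfied.

Valid — all requirements satisfied.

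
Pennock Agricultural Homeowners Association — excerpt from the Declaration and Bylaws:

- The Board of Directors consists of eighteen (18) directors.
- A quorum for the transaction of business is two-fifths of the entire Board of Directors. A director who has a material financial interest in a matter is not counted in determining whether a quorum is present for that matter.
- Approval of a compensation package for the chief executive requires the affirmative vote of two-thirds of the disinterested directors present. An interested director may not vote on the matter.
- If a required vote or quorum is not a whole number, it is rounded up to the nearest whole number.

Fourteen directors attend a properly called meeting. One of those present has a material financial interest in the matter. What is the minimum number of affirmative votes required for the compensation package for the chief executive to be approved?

9

The compensation package for the chief executive requires two-thirds of the disinterested directors present (14 − 1 = 13).
2/3 of 13 = 8.67, rounded up to 9.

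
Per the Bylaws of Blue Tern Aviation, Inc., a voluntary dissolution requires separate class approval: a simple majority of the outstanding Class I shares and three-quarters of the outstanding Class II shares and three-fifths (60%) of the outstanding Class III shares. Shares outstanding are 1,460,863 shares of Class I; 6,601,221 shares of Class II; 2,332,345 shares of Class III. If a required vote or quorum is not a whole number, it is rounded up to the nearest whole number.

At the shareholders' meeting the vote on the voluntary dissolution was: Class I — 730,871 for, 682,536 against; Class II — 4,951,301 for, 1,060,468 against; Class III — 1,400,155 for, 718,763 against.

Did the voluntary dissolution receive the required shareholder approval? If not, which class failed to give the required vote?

Approved — every class gave the required vote.

Class I: a majority of 1460863 is 730432; 730,432 required, 730,871 in favor — approved.
Class II: 3/4 of 6601221 = 4950915.75, rounded up to 4950916; 4,950,916 required, 4,951,301 in favor — approved.
Class III: 3/5 of 2332345 = 1399407; 1,399,407 required, 1,400,155 in favor — approved.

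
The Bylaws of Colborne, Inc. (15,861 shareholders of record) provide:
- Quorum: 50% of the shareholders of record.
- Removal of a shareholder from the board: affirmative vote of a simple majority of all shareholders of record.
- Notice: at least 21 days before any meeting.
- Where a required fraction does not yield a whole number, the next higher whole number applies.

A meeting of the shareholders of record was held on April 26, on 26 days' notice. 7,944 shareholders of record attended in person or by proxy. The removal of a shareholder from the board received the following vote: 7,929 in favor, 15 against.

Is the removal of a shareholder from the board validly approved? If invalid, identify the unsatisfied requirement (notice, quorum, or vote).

Notice: 26 days given; 21 required. Satisfied.
Quorum: 50% of 15,861 = 7,930.50, rounded up to 7,931; 7,944 present. Satisfied.
Vote: requires a majority of all shareholders of record (15,861); a majority of 15861 is 7931, so 7,931 needed; 7,929 in favor. Not satisfied.

Invalid — vote requirement not satisfied.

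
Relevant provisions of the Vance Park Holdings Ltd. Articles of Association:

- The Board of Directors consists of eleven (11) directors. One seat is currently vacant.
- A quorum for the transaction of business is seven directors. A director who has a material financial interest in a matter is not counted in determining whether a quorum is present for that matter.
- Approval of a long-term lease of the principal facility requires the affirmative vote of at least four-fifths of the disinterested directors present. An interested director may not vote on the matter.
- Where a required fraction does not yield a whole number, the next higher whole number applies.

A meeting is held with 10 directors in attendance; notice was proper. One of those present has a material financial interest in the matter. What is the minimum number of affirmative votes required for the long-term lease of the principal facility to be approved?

8

The long-term lease of the principal facility requires four-fifths of the disinterested directors present (10 − 1 = 9).
4/5 of 9 = 7.20, rounded up to 8.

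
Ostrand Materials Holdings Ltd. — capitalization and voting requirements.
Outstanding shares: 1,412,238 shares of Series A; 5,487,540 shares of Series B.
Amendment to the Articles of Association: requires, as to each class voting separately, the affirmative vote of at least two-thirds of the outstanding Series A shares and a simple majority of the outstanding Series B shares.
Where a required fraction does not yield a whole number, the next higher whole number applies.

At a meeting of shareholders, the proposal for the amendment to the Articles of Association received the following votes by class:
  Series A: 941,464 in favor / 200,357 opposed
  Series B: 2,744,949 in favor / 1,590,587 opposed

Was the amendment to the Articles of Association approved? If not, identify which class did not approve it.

Series A: 2/3 of 1412238 = 941492; 941,492 required, 941,464 in favor — not approved.
Series B: a majority of 5487540 is 2743771; 2,743,771 required, 2,744,949 in favor — approved.

Not approved — the Series A shares did not give the required vote.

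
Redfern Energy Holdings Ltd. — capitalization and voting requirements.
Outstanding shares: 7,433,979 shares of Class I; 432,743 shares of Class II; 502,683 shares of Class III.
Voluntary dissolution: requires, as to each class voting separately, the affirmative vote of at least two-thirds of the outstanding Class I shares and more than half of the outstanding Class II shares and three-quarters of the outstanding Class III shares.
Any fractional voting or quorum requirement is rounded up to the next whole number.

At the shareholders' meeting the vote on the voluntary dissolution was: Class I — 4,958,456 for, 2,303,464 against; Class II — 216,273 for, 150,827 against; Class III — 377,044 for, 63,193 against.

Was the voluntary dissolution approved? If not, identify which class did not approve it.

Not approved — the Class II shares did not give the required vote.

Class I: 2/3 of 7433979 = 4955986; 4,955,986 required, 4,958,456 in favor — approved.
Class II: a majority of 432743 is 216372; 216,372 required, 216,273 in favor — not approved.
Class III: 3/4 of 502683 = 377012.25, rounded up to 377013; 377,013 required, 377,044 in favor — approved.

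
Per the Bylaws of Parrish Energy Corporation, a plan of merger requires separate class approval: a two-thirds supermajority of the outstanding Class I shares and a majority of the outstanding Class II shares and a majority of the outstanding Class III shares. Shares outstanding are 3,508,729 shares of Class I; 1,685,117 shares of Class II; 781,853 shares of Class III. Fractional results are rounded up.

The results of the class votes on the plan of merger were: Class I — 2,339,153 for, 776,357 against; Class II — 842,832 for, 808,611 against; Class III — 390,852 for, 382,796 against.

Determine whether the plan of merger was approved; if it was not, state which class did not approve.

Not approved — the Class III shares did not give the required vote.

Class I: 2/3 of 3508729 = 2339152.67, rounded up to 2339153; 2,339,153 required, 2,339,153 in favor — approved.
Class II: a majority of 1685117 is 842559; 842,559 required, 842,832 in favor — approved.
Class III: a majority of 781853 is 390927; 390,927 required, 390,852 in favor — not approved.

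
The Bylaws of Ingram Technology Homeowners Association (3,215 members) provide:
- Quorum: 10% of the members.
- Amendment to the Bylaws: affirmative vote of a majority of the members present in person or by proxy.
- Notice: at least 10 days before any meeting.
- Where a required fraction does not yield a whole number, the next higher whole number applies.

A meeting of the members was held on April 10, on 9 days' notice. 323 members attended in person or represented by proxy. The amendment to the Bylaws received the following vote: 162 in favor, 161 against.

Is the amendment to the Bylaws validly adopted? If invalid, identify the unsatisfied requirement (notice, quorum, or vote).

Invalid — notice requirement not satisfied.

Notice: 9 days given; 10 required. Not satisfied.
Quorum: 10% of 3,215 = 321.50, rounded up to 322; 323 present. Satisfied.
Vote: requires a majority of those present (323); a majority of 323 is 162, so 162 needed; 162 in favor. Satisfied.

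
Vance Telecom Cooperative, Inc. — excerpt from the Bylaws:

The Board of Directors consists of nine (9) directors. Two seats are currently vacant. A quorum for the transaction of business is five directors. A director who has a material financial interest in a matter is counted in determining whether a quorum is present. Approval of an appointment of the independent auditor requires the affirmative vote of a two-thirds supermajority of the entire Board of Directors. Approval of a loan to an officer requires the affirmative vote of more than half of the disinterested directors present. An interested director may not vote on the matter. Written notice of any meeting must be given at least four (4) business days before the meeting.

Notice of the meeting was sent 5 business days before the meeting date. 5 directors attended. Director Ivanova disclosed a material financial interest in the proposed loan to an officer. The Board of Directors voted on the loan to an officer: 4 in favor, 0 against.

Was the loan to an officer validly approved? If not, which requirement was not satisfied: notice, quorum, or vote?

Notice: 5 business days given; 4 required (5 ≥ 4). Satisfied.
Quorum: 5 present (interested directors count toward quorum); quorum is 5. Satisfied.
Vote: the loan to an officer requires a majority of the disinterested directors present (5 − 1 = 4). A majority of 4 is 3, so 3 affirmative votes are needed; 4 voted in favor. Satisfied.

Valid — all requirements satisfied.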